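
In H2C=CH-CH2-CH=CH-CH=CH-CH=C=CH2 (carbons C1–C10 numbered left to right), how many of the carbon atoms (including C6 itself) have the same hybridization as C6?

8

C6 is sp2 (one π bond).
C1: sp2 ✓
C2: sp2 ✓
C3: sp3
C4: sp2 ✓
C5: sp2 ✓
C6: sp2 ✓
C7: sp2 ✓
C8: sp2 ✓
C9: sp
C10: sp2 ✓
8 carbons are sp2.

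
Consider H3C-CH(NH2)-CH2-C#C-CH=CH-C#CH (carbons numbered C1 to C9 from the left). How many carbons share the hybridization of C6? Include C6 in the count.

C6 is sp2 (one π bond).
C1: sp3
C2: sp3
C3: sp3
C4: sp
C5: sp
C6: sp2 ✓
C7: sp2 ✓
C8: sp
C9: sp
2 carbons are sp2.

2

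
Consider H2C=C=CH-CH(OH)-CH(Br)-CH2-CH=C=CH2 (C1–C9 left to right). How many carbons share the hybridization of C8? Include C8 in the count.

2

C8 is sp (two π bonds).
C1: sp2
C2: sp ✓
C3: sp2
C4: sp3
C5: sp3
C6: sp3
C7: sp2
C8: sp ✓
C9: sp2
2 carbons are sp.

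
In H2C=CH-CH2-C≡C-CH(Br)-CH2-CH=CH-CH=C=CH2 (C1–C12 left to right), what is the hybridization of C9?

sp^2

C9 (3 σ bonds, plus one π bond) has steric number 3: sp2.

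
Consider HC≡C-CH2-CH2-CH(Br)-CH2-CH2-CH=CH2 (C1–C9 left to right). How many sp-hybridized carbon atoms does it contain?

2

C1: sp ✓
C2: sp ✓
C3: sp3
C4: sp3
C5: sp3
C6: sp3
C7: sp3
C8: sp2
C9: sp2
C1, C2 → 2 sp carbons.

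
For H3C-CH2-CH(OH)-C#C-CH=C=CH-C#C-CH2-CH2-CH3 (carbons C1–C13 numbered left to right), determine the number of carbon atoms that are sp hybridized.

5

C1: sp3
C2: sp3
C3: sp3
C4: sp ✓
C5: sp ✓
C6: sp2
C7: sp ✓
C8: sp2
C9: sp ✓
C10: sp ✓
C11: sp3
C12: sp3
C13: sp3
C4, C5, C7, C9, C10 → 5 sp carbons.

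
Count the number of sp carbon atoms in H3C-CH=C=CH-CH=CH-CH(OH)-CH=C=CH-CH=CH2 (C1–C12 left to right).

2

C1: sp3
C2: sp2
C3: sp ✓
C4: sp2
C5: sp2
C6: sp2
C7: sp3
C8: sp2
C9: sp ✓
C10: sp2
C11: sp2
C12: sp2
C3, C9 → 2 sp carbons.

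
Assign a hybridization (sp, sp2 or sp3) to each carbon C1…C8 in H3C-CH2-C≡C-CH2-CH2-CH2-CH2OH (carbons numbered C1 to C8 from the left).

C1 sp3, C2 sp3, C3 sp, C4 sp, C5 sp3, C6 sp3, C7 sp3, C8 sp3

C1: 4 σ bonds; 4 regions of electron density → sp3.
C2: 4 σ bonds; 4 regions of electron density → sp3.
C3 carries 2 σ bonds, plus two π bonds, giving a steric number of 2, so it is sp.
C4 (2 σ bonds, plus two π bonds) has steric number 2: sp.
C5 is sp3: 4 σ bonds, 4 electron-density regions.
C6 is sp3: 4 σ bonds, 4 electron-density regions.
C7 (4 σ bonds) has steric number 4: sp3.
C8: 4 σ bonds — 4 electron domains, sp3.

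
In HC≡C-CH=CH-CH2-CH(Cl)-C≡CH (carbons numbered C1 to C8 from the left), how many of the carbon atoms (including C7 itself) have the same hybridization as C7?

4

C7 is sp (two π bonds).
C1: sp ✓
C2: sp ✓
C3: sp2
C4: sp2
C5: sp3
C6: sp3
C7: sp ✓
C8: sp ✓
4 carbons are sp.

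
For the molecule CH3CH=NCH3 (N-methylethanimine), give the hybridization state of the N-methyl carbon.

The N-methyl carbon: 4 σ bonds; 4 regions of electron density → sp3.

sp³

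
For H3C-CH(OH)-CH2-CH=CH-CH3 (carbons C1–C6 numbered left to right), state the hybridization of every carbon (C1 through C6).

C1 sp3, C2 sp3, C3 sp3, C4 sp2, C5 sp2, C6 sp3

C1 carries 4 σ bonds, giving a steric number of 4, so it is sp3.
C2 has 4 σ bonds: steric number 4 → sp3.
C3: 4 σ bonds — 4 electron domains, sp3.
C4 (3 σ bonds, plus one π bond) has steric number 3: sp2.
C5: 3 σ bonds, plus one π bond — 3 electron domains, sp2.
C6: 4 σ bonds; 4 regions of electron density → sp3.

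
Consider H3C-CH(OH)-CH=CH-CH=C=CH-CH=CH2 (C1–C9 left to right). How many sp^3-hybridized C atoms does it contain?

C1: sp3 ✓
C2: sp3 ✓
C3: sp2
C4: sp2
C5: sp2
C6: sp
C7: sp2
C8: sp2
C9: sp2
C1, C2 → 2 sp3 carbons.

2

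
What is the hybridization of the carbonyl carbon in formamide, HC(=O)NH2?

sp^2

The carbonyl carbon carries 3 σ bonds, plus one π bond, giving a steric number of 3, so it is sp2.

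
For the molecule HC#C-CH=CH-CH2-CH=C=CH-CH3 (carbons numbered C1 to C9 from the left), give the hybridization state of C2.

sp

C2 carries 2 σ bonds, plus two π bonds, giving a steric number of 2, so it is sp.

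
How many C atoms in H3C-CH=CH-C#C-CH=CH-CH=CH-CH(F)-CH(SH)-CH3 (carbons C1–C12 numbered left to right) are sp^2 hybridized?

C1: sp3
C2: sp2 ✓
C3: sp2 ✓
C4: sp
C5: sp
C6: sp2 ✓
C7: sp2 ✓
C8: sp2 ✓
C9: sp2 ✓
C10: sp3
C11: sp3
C12: sp3
C2, C3, C6, C7, C8, C9 → 6 sp2 carbons.

6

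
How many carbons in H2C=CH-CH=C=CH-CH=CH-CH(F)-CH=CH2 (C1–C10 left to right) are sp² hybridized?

C1: sp2 ✓
C2: sp2 ✓
C3: sp2 ✓
C4: sp
C5: sp2 ✓
C6: sp2 ✓
C7: sp2 ✓
C8: sp3
C9: sp2 ✓
C10: sp2 ✓
C1, C2, C3, C5, C6, C7, C9, C10 → 8 sp2 carbons.

8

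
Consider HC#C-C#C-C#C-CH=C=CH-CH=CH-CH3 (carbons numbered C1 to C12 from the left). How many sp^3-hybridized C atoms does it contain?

1

C1: sp
C2: sp
C3: sp
C4: sp
C5: sp
C6: sp
C7: sp2
C8: sp
C9: sp2
C10: sp2
C11: sp2
C12: sp3 ✓
C12 → 1 sp3 carbon.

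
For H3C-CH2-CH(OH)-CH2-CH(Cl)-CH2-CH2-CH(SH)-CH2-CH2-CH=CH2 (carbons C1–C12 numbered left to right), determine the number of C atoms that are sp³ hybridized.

C1: sp3 ✓
C2: sp3 ✓
C3: sp3 ✓
C4: sp3 ✓
C5: sp3 ✓
C6: sp3 ✓
C7: sp3 ✓
C8: sp3 ✓
C9: sp3 ✓
C10: sp3 ✓
C11: sp2
C12: sp2
C1, C2, C3, C4, C5, C6, C7, C8, C9, C10 → 10 sp3 carbons.

10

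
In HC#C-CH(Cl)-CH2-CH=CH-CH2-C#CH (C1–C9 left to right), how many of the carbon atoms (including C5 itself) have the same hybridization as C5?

C5 is sp2 (one π bond).
C1: sp
C2: sp
C3: sp3
C4: sp3
C5: sp2 ✓
C6: sp2 ✓
C7: sp3
C8: sp
C9: sp
2 carbons are sp2.

2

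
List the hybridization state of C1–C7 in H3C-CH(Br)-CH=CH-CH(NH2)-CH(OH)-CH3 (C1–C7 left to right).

C1 sp3, C2 sp3, C3 sp2, C4 sp2, C5 sp3, C6 sp3, C7 sp3

C1 carries 4 σ bonds, giving a steric number of 4, so it is sp3.
C2: 4 σ bonds — 4 electron domains, sp3.
C3: 3 σ bonds, plus one π bond; 3 regions of electron density → sp2.
C4 carries 3 σ bonds, plus one π bond, giving a steric number of 3, so it is sp2.
C5: 4 σ bonds; 4 regions of electron density → sp3.
C6: 4 σ bonds — 4 electron domains, sp3.
C7 — 4 σ bonds. Steric number 4, so sp3.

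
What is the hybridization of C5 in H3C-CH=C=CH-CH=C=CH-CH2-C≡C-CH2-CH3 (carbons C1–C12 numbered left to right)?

sp2

C5 has 3 σ bonds, plus one π bond: steric number 3 → sp2.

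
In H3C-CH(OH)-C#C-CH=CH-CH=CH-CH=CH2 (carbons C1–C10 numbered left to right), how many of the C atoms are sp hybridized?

2

C1: sp3
C2: sp3
C3: sp ✓
C4: sp ✓
C5: sp2
C6: sp2
C7: sp2
C8: sp2
C9: sp2
C10: sp2
C3, C4 → 2 sp carbons.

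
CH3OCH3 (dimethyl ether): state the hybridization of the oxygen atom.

sp³

Two σ bonds + two lone pairs = steric number 4 → sp3.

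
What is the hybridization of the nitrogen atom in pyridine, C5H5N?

sp²

N has two σ bonds and one lone pair in the ring plane (steric number 3 → sp2); its p orbital contributes one electron to the aromatic π system via the C=N double bond.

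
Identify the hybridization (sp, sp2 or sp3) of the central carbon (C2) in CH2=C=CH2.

Two σ bonds and two π bonds (one to each neighbour) → sp.

sp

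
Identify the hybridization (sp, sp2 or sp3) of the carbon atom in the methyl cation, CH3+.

sp²

Three σ bonds to H, empty p orbital → sp2, trigonal planar.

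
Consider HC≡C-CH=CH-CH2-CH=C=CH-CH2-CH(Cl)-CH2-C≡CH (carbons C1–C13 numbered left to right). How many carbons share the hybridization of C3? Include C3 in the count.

4

C3 is sp2 (one π bond).
C1: sp
C2: sp
C3: sp2 ✓
C4: sp2 ✓
C5: sp3
C6: sp2 ✓
C7: sp
C8: sp2 ✓
C9: sp3
C10: sp3
C11: sp3
C12: sp
C13: sp
4 carbons are sp2.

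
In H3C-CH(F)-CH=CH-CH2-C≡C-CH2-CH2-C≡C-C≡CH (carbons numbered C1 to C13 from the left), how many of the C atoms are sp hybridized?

C1: sp3
C2: sp3
C3: sp2
C4: sp2
C5: sp3
C6: sp ✓
C7: sp ✓
C8: sp3
C9: sp3
C10: sp ✓
C11: sp ✓
C12: sp ✓
C13: sp ✓
C6, C7, C10, C11, C12, C13 → 6 sp carbons.

6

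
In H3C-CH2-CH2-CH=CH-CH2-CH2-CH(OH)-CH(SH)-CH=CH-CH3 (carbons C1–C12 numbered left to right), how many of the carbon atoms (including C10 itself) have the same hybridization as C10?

C10 is sp2 (one π bond).
C1: sp3
C2: sp3
C3: sp3
C4: sp2 ✓
C5: sp2 ✓
C6: sp3
C7: sp3
C8: sp3
C9: sp3
C10: sp2 ✓
C11: sp2 ✓
C12: sp3
4 carbons are sp2.

4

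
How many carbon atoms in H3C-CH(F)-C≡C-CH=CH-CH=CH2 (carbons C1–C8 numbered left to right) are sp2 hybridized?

4

C1: sp3
C2: sp3
C3: sp
C4: sp
C5: sp2 ✓
C6: sp2 ✓
C7: sp2 ✓
C8: sp2 ✓
C5, C6, C7, C8 → 4 sp2 carbons.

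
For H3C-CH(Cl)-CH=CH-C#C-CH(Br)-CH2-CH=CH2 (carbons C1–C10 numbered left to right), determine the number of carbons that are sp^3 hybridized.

C1: sp3 ✓
C2: sp3 ✓
C3: sp2
C4: sp2
C5: sp
C6: sp
C7: sp3 ✓
C8: sp3 ✓
C9: sp2
C10: sp2
C1, C2, C7, C8 → 4 sp3 carbons.

4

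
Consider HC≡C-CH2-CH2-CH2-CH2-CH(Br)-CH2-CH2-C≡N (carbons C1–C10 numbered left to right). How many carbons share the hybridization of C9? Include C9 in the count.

C9 is sp3 (only σ bonds).
C1: sp
C2: sp
C3: sp3 ✓
C4: sp3 ✓
C5: sp3 ✓
C6: sp3 ✓
C7: sp3 ✓
C8: sp3 ✓
C9: sp3 ✓
C10: sp
7 carbons are sp3.

7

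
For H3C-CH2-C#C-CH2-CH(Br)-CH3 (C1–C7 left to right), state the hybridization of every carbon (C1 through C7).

C1 has 4 σ bonds: steric number 4 → sp3.
C2 is sp3: 4 σ bonds, 4 electron-density regions.
C3: 2 σ bonds, plus two π bonds — 2 electron domains, sp.
C4 — 2 σ bonds, plus two π bonds. Steric number 2, so sp.
C5: 4 σ bonds — 4 electron domains, sp3.
C6 has 4 σ bonds: steric number 4 → sp3.
C7 (4 σ bonds) has steric number 4: sp3.

C1 sp3, C2 sp3, C3 sp, C4 sp, C5 sp3, C6 sp3, C7 sp3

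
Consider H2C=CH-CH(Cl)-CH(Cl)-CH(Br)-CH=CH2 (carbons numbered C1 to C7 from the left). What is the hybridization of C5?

C5: 4 σ bonds — 4 electron domains, sp3.

sp3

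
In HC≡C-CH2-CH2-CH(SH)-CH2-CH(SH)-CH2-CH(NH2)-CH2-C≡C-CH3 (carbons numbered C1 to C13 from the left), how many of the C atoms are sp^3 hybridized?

9

C1: sp
C2: sp
C3: sp3 ✓
C4: sp3 ✓
C5: sp3 ✓
C6: sp3 ✓
C7: sp3 ✓
C8: sp3 ✓
C9: sp3 ✓
C10: sp3 ✓
C11: sp
C12: sp
C13: sp3 ✓
C3, C4, C5, C6, C7, C8, C9, C10, C13 → 9 sp3 carbons.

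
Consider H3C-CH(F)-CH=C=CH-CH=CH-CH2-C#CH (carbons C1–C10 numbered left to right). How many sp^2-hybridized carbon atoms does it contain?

C1: sp3
C2: sp3
C3: sp2 ✓
C4: sp
C5: sp2 ✓
C6: sp2 ✓
C7: sp2 ✓
C8: sp3
C9: sp
C10: sp
C3, C5, C6, C7 → 4 sp2 carbons.

4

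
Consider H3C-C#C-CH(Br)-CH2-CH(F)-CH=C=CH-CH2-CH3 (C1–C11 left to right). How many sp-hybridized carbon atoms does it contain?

3

C1: sp3
C2: sp ✓
C3: sp ✓
C4: sp3
C5: sp3
C6: sp3
C7: sp2
C8: sp ✓
C9: sp2
C10: sp3
C11: sp3
C2, C3, C8 → 3 sp carbons.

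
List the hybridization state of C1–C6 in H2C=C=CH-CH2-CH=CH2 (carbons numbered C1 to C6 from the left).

C1 sp2, C2 sp, C3 sp2, C4 sp3, C5 sp2, C6 sp2

C1 is sp2: 3 σ bonds, plus one π bond, 3 electron-density regions.
C2: 2 σ bonds, plus two π bonds; 2 regions of electron density → sp.
C3: 3 σ bonds, plus one π bond; 3 regions of electron density → sp2.
C4 has 4 σ bonds: steric number 4 → sp3.
C5 has 3 σ bonds, plus one π bond: steric number 3 → sp2.
C6 is sp2: 3 σ bonds, plus one π bond, 3 electron-density regions.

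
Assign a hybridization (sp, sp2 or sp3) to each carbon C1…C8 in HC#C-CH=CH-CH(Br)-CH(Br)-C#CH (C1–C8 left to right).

C1 sp, C2 sp, C3 sp2, C4 sp2, C5 sp3, C6 sp3, C7 sp, C8 sp

C1: 2 σ bonds, plus two π bonds — 2 electron domains, sp.
C2 — 2 σ bonds, plus two π bonds. Steric number 2, so sp.
C3 — 3 σ bonds, plus one π bond. Steric number 3, so sp2.
C4 has 3 σ bonds, plus one π bond: steric number 3 → sp2.
C5: 4 σ bonds; 4 regions of electron density → sp3.
C6 has 4 σ bonds: steric number 4 → sp3.
C7: 2 σ bonds, plus two π bonds — 2 electron domains, sp.
C8 has 2 σ bonds, plus two π bonds: steric number 2 → sp.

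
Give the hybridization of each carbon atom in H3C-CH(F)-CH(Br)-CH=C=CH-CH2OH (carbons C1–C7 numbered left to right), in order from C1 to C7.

C1 is sp3: 4 σ bonds, 4 electron-density regions.
C2 has 4 σ bonds: steric number 4 → sp3.
C3: 4 σ bonds — 4 electron domains, sp3.
C4 has 3 σ bonds, plus one π bond: steric number 3 → sp2.
C5 — 2 σ bonds, plus two π bonds. Steric number 2, so sp.
C6 has 3 σ bonds, plus one π bond: steric number 3 → sp2.
C7: 4 σ bonds — 4 electron domains, sp3.

C1 sp3, C2 sp3, C3 sp3, C4 sp2, C5 sp, C6 sp2, C7 sp3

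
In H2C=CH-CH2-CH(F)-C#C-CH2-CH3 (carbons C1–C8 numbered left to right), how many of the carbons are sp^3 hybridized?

4

C1: sp2
C2: sp2
C3: sp3 ✓
C4: sp3 ✓
C5: sp
C6: sp
C7: sp3 ✓
C8: sp3 ✓
C3, C4, C7, C8 → 4 sp3 carbons.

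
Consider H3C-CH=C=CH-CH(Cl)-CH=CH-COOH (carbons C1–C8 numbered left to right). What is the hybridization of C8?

C8 has 3 σ bonds, plus one π bond: steric number 3 → sp2.

sp^2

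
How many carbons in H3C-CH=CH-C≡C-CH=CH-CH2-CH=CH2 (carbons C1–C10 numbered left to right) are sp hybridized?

2

C1: sp3
C2: sp2
C3: sp2
C4: sp ✓
C5: sp ✓
C6: sp2
C7: sp2
C8: sp3
C9: sp2
C10: sp2
C4, C5 → 2 sp carbons.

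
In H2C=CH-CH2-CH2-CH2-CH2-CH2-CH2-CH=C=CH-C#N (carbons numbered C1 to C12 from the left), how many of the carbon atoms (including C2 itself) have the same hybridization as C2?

4

C2 is sp2 (one π bond).
C1: sp2 ✓
C2: sp2 ✓
C3: sp3
C4: sp3
C5: sp3
C6: sp3
C7: sp3
C8: sp3
C9: sp2 ✓
C10: sp
C11: sp2 ✓
C12: sp
4 carbons are sp2.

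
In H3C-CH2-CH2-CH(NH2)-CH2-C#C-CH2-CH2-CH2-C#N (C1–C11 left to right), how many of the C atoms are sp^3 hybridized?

8

C1: sp3 ✓
C2: sp3 ✓
C3: sp3 ✓
C4: sp3 ✓
C5: sp3 ✓
C6: sp
C7: sp
C8: sp3 ✓
C9: sp3 ✓
C10: sp3 ✓
C11: sp
C1, C2, C3, C4, C5, C8, C9, C10 → 8 sp3 carbons.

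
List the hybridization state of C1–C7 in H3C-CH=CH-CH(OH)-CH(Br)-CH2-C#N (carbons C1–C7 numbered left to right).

C1 sp3, C2 sp2, C3 sp2, C4 sp3, C5 sp3, C6 sp3, C7 sp

C1: 4 σ bonds; 4 regions of electron density → sp3.
C2 carries 3 σ bonds, plus one π bond, giving a steric number of 3, so it is sp2.
C3 has 3 σ bonds, plus one π bond: steric number 3 → sp2.
C4 — 4 σ bonds. Steric number 4, so sp3.
C5 carries 4 σ bonds, giving a steric number of 4, so it is sp3.
C6 is sp3: 4 σ bonds, 4 electron-density regions.
C7: 2 σ bonds, plus two π bonds — 2 electron domains, sp.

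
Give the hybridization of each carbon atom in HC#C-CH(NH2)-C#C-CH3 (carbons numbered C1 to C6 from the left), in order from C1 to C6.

C1 — 2 σ bonds, plus two π bonds. Steric number 2, so sp.
C2: 2 σ bonds, plus two π bonds; 2 regions of electron density → sp.
C3 has 4 σ bonds: steric number 4 → sp3.
C4 carries 2 σ bonds, plus two π bonds, giving a steric number of 2, so it is sp.
C5: 2 σ bonds, plus two π bonds — 2 electron domains, sp.
C6 (4 σ bonds) has steric number 4: sp3.

C1 sp, C2 sp, C3 sp3, C4 sp, C5 sp, C6 sp3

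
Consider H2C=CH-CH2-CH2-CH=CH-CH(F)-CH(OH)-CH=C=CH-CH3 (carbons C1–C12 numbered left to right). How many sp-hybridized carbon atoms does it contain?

C1: sp2
C2: sp2
C3: sp3
C4: sp3
C5: sp2
C6: sp2
C7: sp3
C8: sp3
C9: sp2
C10: sp ✓
C11: sp2
C12: sp3
C10 → 1 sp carbon.

1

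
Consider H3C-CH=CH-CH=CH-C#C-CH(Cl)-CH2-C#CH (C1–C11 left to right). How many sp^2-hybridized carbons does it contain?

4

C1: sp3
C2: sp2 ✓
C3: sp2 ✓
C4: sp2 ✓
C5: sp2 ✓
C6: sp
C7: sp
C8: sp3
C9: sp3
C10: sp
C11: sp
C2, C3, C4, C5 → 4 sp2 carbons.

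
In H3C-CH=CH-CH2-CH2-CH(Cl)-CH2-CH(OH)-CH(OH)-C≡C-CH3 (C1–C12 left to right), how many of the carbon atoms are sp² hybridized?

2

C1: sp3
C2: sp2 ✓
C3: sp2 ✓
C4: sp3
C5: sp3
C6: sp3
C7: sp3
C8: sp3
C9: sp3
C10: sp
C11: sp
C12: sp3
C2, C3 → 2 sp2 carbons.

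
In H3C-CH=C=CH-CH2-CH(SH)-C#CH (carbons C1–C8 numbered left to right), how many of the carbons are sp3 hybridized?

C1: sp3 ✓
C2: sp2
C3: sp
C4: sp2
C5: sp3 ✓
C6: sp3 ✓
C7: sp
C8: sp
C1, C5, C6 → 3 sp3 carbons.

3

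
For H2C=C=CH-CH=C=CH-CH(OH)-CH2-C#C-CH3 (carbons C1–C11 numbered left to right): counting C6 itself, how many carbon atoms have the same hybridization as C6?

4

C6 is sp2 (one π bond).
C1: sp2 ✓
C2: sp
C3: sp2 ✓
C4: sp2 ✓
C5: sp
C6: sp2 ✓
C7: sp3
C8: sp3
C9: sp
C10: sp
C11: sp3
4 carbons are sp2.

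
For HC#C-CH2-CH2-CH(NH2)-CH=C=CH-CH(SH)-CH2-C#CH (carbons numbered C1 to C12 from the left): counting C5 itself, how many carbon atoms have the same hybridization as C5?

C5 is sp3 (only σ bonds).
C1: sp
C2: sp
C3: sp3 ✓
C4: sp3 ✓
C5: sp3 ✓
C6: sp2
C7: sp
C8: sp2
C9: sp3 ✓
C10: sp3 ✓
C11: sp
C12: sp
5 carbons are sp3.

5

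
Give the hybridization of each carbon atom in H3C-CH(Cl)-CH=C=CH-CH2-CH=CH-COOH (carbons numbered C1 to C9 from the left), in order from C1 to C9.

C1 sp3, C2 sp3, C3 sp2, C4 sp, C5 sp2, C6 sp3, C7 sp2, C8 sp2, C9 sp2

C1 has 4 σ bonds: steric number 4 → sp3.
C2: 4 σ bonds — 4 electron domains, sp3.
C3 is sp2: 3 σ bonds, plus one π bond, 3 electron-density regions.
C4 has 2 σ bonds, plus two π bonds: steric number 2 → sp.
C5: 3 σ bonds, plus one π bond — 3 electron domains, sp2.
C6: 4 σ bonds — 4 electron domains, sp3.
C7 is sp2: 3 σ bonds, plus one π bond, 3 electron-density regions.
C8: 3 σ bonds, plus one π bond; 3 regions of electron density → sp2.
C9 carries 3 σ bonds, plus one π bond, giving a steric number of 3, so it is sp2.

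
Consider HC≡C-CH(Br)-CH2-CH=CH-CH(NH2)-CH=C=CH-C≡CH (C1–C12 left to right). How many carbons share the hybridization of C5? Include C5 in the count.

4

C5 is sp2 (one π bond).
C1: sp
C2: sp
C3: sp3
C4: sp3
C5: sp2 ✓
C6: sp2 ✓
C7: sp3
C8: sp2 ✓
C9: sp
C10: sp2 ✓
C11: sp
C12: sp
4 carbons are sp2.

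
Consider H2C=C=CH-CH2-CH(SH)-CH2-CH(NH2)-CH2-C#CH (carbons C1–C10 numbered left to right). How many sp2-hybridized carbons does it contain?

C1: sp2 ✓
C2: sp
C3: sp2 ✓
C4: sp3
C5: sp3
C6: sp3
C7: sp3
C8: sp3
C9: sp
C10: sp
C1, C3 → 2 sp2 carbons.

2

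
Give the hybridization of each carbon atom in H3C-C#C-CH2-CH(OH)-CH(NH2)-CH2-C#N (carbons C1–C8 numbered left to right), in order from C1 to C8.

C1 is sp3: 4 σ bonds, 4 electron-density regions.
C2 carries 2 σ bonds, plus two π bonds, giving a steric number of 2, so it is sp.
C3 — 2 σ bonds, plus two π bonds. Steric number 2, so sp.
C4 has 4 σ bonds: steric number 4 → sp3.
C5 — 4 σ bonds. Steric number 4, so sp3.
C6 has 4 σ bonds: steric number 4 → sp3.
C7 is sp3: 4 σ bonds, 4 electron-density regions.
C8 carries 2 σ bonds, plus two π bonds, giving a steric number of 2, so it is sp.

C1 sp3, C2 sp, C3 sp, C4 sp3, C5 sp3, C6 sp3, C7 sp3, C8 sp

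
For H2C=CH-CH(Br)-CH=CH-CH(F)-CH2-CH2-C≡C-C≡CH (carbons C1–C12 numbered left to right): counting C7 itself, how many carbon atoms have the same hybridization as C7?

C7 is sp3 (only σ bonds).
C1: sp2
C2: sp2
C3: sp3 ✓
C4: sp2
C5: sp2
C6: sp3 ✓
C7: sp3 ✓
C8: sp3 ✓
C9: sp
C10: sp
C11: sp
C12: sp
4 carbons are sp3.

4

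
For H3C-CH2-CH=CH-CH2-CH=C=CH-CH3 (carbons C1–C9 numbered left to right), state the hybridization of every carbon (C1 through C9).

C1: 4 σ bonds; 4 regions of electron density → sp3.
C2 — 4 σ bonds. Steric number 4, so sp3.
C3: 3 σ bonds, plus one π bond — 3 electron domains, sp2.
C4 carries 3 σ bonds, plus one π bond, giving a steric number of 3, so it is sp2.
C5: 4 σ bonds — 4 electron domains, sp3.
C6 — 3 σ bonds, plus one π bond. Steric number 3, so sp2.
C7 carries 2 σ bonds, plus two π bonds, giving a steric number of 2, so it is sp.
C8: 3 σ bonds, plus one π bond; 3 regions of electron density → sp2.
C9: 4 σ bonds — 4 electron domains, sp3.

C1 sp3, C2 sp3, C3 sp2, C4 sp2, C5 sp3, C6 sp2, C7 sp, C8 sp2, C9 sp3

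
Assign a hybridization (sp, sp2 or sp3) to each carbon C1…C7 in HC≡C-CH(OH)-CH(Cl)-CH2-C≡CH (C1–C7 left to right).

C1 sp, C2 sp, C3 sp3, C4 sp3, C5 sp3, C6 sp, C7 sp

C1 carries 2 σ bonds, plus two π bonds, giving a steric number of 2, so it is sp.
C2 — 2 σ bonds, plus two π bonds. Steric number 2, so sp.
C3: 4 σ bonds — 4 electron domains, sp3.
C4 — 4 σ bonds. Steric number 4, so sp3.
C5 is sp3: 4 σ bonds, 4 electron-density regions.
C6 — 2 σ bonds, plus two π bonds. Steric number 2, so sp.
C7 has 2 σ bonds, plus two π bonds: steric number 2 → sp.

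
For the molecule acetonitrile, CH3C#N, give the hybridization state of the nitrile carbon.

The nitrile carbon: 2 σ bonds, plus two π bonds; 2 regions of electron density → sp.

sp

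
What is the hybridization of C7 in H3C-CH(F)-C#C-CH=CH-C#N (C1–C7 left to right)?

C7 is sp: 2 σ bonds, plus two π bonds, 2 electron-density regions.

sp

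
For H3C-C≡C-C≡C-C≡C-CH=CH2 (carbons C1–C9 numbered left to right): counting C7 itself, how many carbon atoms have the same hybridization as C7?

C7 is sp (two π bonds).
C1: sp3
C2: sp ✓
C3: sp ✓
C4: sp ✓
C5: sp ✓
C6: sp ✓
C7: sp ✓
C8: sp2
C9: sp2
6 carbons are sp.

6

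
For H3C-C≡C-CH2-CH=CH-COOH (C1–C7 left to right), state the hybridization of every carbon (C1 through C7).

C1 (4 σ bonds) has steric number 4: sp3.
C2 has 2 σ bonds, plus two π bonds: steric number 2 → sp.
C3 is sp: 2 σ bonds, plus two π bonds, 2 electron-density regions.
C4 carries 4 σ bonds, giving a steric number of 4, so it is sp3.
C5 carries 3 σ bonds, plus one π bond, giving a steric number of 3, so it is sp2.
C6: 3 σ bonds, plus one π bond — 3 electron domains, sp2.
C7: 3 σ bonds, plus one π bond; 3 regions of electron density → sp2.

C1 sp3, C2 sp, C3 sp, C4 sp3, C5 sp2, C6 sp2, C7 sp2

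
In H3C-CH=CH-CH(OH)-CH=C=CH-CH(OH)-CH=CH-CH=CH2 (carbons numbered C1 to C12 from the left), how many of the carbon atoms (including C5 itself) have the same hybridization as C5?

8

C5 is sp2 (one π bond).
C1: sp3
C2: sp2 ✓
C3: sp2 ✓
C4: sp3
C5: sp2 ✓
C6: sp
C7: sp2 ✓
C8: sp3
C9: sp2 ✓
C10: sp2 ✓
C11: sp2 ✓
C12: sp2 ✓
8 carbons are sp2.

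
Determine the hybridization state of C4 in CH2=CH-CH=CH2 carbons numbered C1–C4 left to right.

sp2

C4 — 3 σ bonds, plus one π bond. Steric number 3, so sp2.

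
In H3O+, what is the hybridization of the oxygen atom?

Three σ bonds + one lone pair = steric number 4 → sp3.

sp^3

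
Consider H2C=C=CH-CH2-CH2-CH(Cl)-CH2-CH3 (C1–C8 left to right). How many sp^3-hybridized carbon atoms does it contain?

5

C1: sp2
C2: sp
C3: sp2
C4: sp3 ✓
C5: sp3 ✓
C6: sp3 ✓
C7: sp3 ✓
C8: sp3 ✓
C4, C5, C6, C7, C8 → 5 sp3 carbons.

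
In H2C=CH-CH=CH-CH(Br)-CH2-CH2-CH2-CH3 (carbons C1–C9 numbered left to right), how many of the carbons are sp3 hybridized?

5

C1: sp2
C2: sp2
C3: sp2
C4: sp2
C5: sp3 ✓
C6: sp3 ✓
C7: sp3 ✓
C8: sp3 ✓
C9: sp3 ✓
C5, C6, C7, C8, C9 → 5 sp3 carbons.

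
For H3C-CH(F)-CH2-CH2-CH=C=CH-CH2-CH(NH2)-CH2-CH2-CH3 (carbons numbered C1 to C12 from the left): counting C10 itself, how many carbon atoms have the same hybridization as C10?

C10 is sp3 (only σ bonds).
C1: sp3 ✓
C2: sp3 ✓
C3: sp3 ✓
C4: sp3 ✓
C5: sp2
C6: sp
C7: sp2
C8: sp3 ✓
C9: sp3 ✓
C10: sp3 ✓
C11: sp3 ✓
C12: sp3 ✓
9 carbons are sp3.

9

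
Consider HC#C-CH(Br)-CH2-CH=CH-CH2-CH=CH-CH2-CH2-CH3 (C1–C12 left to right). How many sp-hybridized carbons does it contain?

C1: sp ✓
C2: sp ✓
C3: sp3
C4: sp3
C5: sp2
C6: sp2
C7: sp3
C8: sp2
C9: sp2
C10: sp3
C11: sp3
C12: sp3
C1, C2 → 2 sp carbons.

2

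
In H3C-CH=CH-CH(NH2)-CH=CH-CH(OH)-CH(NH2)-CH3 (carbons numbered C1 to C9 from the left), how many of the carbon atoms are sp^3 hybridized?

5

C1: sp3 ✓
C2: sp2
C3: sp2
C4: sp3 ✓
C5: sp2
C6: sp2
C7: sp3 ✓
C8: sp3 ✓
C9: sp3 ✓
C1, C4, C7, C8, C9 → 5 sp3 carbons.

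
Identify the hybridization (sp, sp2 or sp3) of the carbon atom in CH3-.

Three σ bonds + one lone pair = steric number 4 → sp3, pyramidal.

sp^3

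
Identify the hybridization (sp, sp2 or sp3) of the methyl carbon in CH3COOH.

The methyl carbon: 4 σ bonds — 4 electron domains, sp3.

sp3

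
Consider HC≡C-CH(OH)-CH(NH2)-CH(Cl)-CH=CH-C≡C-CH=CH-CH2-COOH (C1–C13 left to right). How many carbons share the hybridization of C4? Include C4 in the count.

4

C4 is sp3 (only σ bonds).
C1: sp
C2: sp
C3: sp3 ✓
C4: sp3 ✓
C5: sp3 ✓
C6: sp2
C7: sp2
C8: sp
C9: sp
C10: sp2
C11: sp2
C12: sp3 ✓
C13: sp2
4 carbons are sp3.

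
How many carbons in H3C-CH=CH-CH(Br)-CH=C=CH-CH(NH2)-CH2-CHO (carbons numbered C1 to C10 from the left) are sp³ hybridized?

4

C1: sp3 ✓
C2: sp2
C3: sp2
C4: sp3 ✓
C5: sp2
C6: sp
C7: sp2
C8: sp3 ✓
C9: sp3 ✓
C10: sp2
C1, C4, C8, C9 → 4 sp3 carbons.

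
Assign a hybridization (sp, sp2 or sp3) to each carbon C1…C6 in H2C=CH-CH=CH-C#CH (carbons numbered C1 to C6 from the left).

C1 sp2, C2 sp2, C3 sp2, C4 sp2, C5 sp, C6 sp

C1: 3 σ bonds, plus one π bond; 3 regions of electron density → sp2.
C2 has 3 σ bonds, plus one π bond: steric number 3 → sp2.
C3 has 3 σ bonds, plus one π bond: steric number 3 → sp2.
C4: 3 σ bonds, plus one π bond; 3 regions of electron density → sp2.
C5 — 2 σ bonds, plus two π bonds. Steric number 2, so sp.
C6: 2 σ bonds, plus two π bonds; 2 regions of electron density → sp.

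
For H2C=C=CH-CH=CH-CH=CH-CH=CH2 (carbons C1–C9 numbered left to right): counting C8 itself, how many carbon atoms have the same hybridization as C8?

C8 is sp2 (one π bond).
C1: sp2 ✓
C2: sp
C3: sp2 ✓
C4: sp2 ✓
C5: sp2 ✓
C6: sp2 ✓
C7: sp2 ✓
C8: sp2 ✓
C9: sp2 ✓
8 carbons are sp2.

8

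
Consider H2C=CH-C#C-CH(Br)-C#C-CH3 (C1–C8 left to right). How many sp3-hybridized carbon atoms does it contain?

C1: sp2
C2: sp2
C3: sp
C4: sp
C5: sp3 ✓
C6: sp
C7: sp
C8: sp3 ✓
C5, C8 → 2 sp3 carbons.

2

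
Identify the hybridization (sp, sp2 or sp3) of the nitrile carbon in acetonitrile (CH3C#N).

sp

The nitrile carbon: 2 σ bonds, plus two π bonds — 2 electron domains, sp.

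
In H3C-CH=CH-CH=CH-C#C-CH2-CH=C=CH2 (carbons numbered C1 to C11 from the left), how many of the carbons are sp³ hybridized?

C1: sp3 ✓
C2: sp2
C3: sp2
C4: sp2
C5: sp2
C6: sp
C7: sp
C8: sp3 ✓
C9: sp2
C10: sp
C11: sp2
C1, C8 → 2 sp3 carbons.

2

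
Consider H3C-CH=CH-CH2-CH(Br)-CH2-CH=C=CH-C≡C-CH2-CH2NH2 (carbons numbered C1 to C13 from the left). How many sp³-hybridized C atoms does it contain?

C1: sp3 ✓
C2: sp2
C3: sp2
C4: sp3 ✓
C5: sp3 ✓
C6: sp3 ✓
C7: sp2
C8: sp
C9: sp2
C10: sp
C11: sp
C12: sp3 ✓
C13: sp3 ✓
C1, C4, C5, C6, C12, C13 → 6 sp3 carbons.

6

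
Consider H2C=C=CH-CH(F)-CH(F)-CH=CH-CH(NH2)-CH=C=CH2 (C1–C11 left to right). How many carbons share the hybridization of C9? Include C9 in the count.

C9 is sp2 (one π bond).
C1: sp2 ✓
C2: sp
C3: sp2 ✓
C4: sp3
C5: sp3
C6: sp2 ✓
C7: sp2 ✓
C8: sp3
C9: sp2 ✓
C10: sp
C11: sp2 ✓
6 carbons are sp2.

6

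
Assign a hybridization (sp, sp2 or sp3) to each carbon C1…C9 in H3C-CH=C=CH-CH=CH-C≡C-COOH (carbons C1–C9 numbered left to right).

C1 — 4 σ bonds. Steric number 4, so sp3.
C2 carries 3 σ bonds, plus one π bond, giving a steric number of 3, so it is sp2.
C3: 2 σ bonds, plus two π bonds — 2 electron domains, sp.
C4: 3 σ bonds, plus one π bond; 3 regions of electron density → sp2.
C5 (3 σ bonds, plus one π bond) has steric number 3: sp2.
C6: 3 σ bonds, plus one π bond; 3 regions of electron density → sp2.
C7 is sp: 2 σ bonds, plus two π bonds, 2 electron-density regions.
C8 has 2 σ bonds, plus two π bonds: steric number 2 → sp.
C9 is sp2: 3 σ bonds, plus one π bond, 3 electron-density regions.

C1 sp3, C2 sp2, C3 sp, C4 sp2, C5 sp2, C6 sp2, C7 sp, C8 sp, C9 sp2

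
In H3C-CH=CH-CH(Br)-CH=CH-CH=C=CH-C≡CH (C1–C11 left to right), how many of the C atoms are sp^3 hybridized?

2

C1: sp3 ✓
C2: sp2
C3: sp2
C4: sp3 ✓
C5: sp2
C6: sp2
C7: sp2
C8: sp
C9: sp2
C10: sp
C11: sp
C1, C4 → 2 sp3 carbons.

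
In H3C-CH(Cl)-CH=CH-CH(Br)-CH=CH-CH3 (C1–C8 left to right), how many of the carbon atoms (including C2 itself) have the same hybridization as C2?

4

C2 is sp3 (only σ bonds).
C1: sp3 ✓
C2: sp3 ✓
C3: sp2
C4: sp2
C5: sp3 ✓
C6: sp2
C7: sp2
C8: sp3 ✓
4 carbons are sp3.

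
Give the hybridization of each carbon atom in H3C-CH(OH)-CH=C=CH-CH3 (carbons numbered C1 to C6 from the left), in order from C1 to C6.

C1: 4 σ bonds; 4 regions of electron density → sp3.
C2 carries 4 σ bonds, giving a steric number of 4, so it is sp3.
C3: 3 σ bonds, plus one π bond — 3 electron domains, sp2.
C4: 2 σ bonds, plus two π bonds; 2 regions of electron density → sp.
C5: 3 σ bonds, plus one π bond; 3 regions of electron density → sp2.
C6 has 4 σ bonds: steric number 4 → sp3.

C1 sp3, C2 sp3, C3 sp2, C4 sp, C5 sp2, C6 sp3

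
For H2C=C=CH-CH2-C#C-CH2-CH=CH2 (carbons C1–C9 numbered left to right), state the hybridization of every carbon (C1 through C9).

C1: 3 σ bonds, plus one π bond — 3 electron domains, sp2.
C2 — 2 σ bonds, plus two π bonds. Steric number 2, so sp.
C3 — 3 σ bonds, plus one π bond. Steric number 3, so sp2.
C4 has 4 σ bonds: steric number 4 → sp3.
C5: 2 σ bonds, plus two π bonds; 2 regions of electron density → sp.
C6 is sp: 2 σ bonds, plus two π bonds, 2 electron-density regions.
C7: 4 σ bonds; 4 regions of electron density → sp3.
C8 is sp2: 3 σ bonds, plus one π bond, 3 electron-density regions.
C9 — 3 σ bonds, plus one π bond. Steric number 3, so sp2.

C1 sp2, C2 sp, C3 sp2, C4 sp3, C5 sp, C6 sp, C7 sp3, C8 sp2, C9 sp2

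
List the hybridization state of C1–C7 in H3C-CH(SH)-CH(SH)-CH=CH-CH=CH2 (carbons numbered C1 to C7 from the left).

C1 has 4 σ bonds: steric number 4 → sp3.
C2 (4 σ bonds) has steric number 4: sp3.
C3 — 4 σ bonds. Steric number 4, so sp3.
C4 carries 3 σ bonds, plus one π bond, giving a steric number of 3, so it is sp2.
C5 — 3 σ bonds, plus one π bond. Steric number 3, so sp2.
C6 is sp2: 3 σ bonds, plus one π bond, 3 electron-density regions.
C7 (3 σ bonds, plus one π bond) has steric number 3: sp2.

C1 sp3, C2 sp3, C3 sp3, C4 sp2, C5 sp2, C6 sp2, C7 sp2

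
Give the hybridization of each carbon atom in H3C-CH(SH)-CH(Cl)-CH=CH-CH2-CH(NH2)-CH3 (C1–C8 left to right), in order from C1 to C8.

C1 — 4 σ bonds. Steric number 4, so sp3.
C2 — 4 σ bonds. Steric number 4, so sp3.
C3 — 4 σ bonds. Steric number 4, so sp3.
C4 carries 3 σ bonds, plus one π bond, giving a steric number of 3, so it is sp2.
C5: 3 σ bonds, plus one π bond; 3 regions of electron density → sp2.
C6 carries 4 σ bonds, giving a steric number of 4, so it is sp3.
C7 has 4 σ bonds: steric number 4 → sp3.
C8 is sp3: 4 σ bonds, 4 electron-density regions.

C1 sp3, C2 sp3, C3 sp3, C4 sp2, C5 sp2, C6 sp3, C7 sp3, C8 sp3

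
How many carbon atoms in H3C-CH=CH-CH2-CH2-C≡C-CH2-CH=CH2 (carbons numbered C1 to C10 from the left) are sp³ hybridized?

C1: sp3 ✓
C2: sp2
C3: sp2
C4: sp3 ✓
C5: sp3 ✓
C6: sp
C7: sp
C8: sp3 ✓
C9: sp2
C10: sp2
C1, C4, C5, C8 → 4 sp3 carbons.

4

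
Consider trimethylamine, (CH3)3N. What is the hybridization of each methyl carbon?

Each methyl carbon is sp3: 4 σ bonds, 4 electron-density regions.

sp^3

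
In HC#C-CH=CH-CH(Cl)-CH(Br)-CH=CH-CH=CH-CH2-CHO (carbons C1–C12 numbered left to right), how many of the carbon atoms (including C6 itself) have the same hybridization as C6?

3

C6 is sp3 (only σ bonds).
C1: sp
C2: sp
C3: sp2
C4: sp2
C5: sp3 ✓
C6: sp3 ✓
C7: sp2
C8: sp2
C9: sp2
C10: sp2
C11: sp3 ✓
C12: sp2
3 carbons are sp3.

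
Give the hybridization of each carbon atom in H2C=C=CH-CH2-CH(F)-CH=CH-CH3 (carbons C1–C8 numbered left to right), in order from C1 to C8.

C1 sp2, C2 sp, C3 sp2, C4 sp3, C5 sp3, C6 sp2, C7 sp2, C8 sp3

C1 — 3 σ bonds, plus one π bond. Steric number 3, so sp2.
C2 (2 σ bonds, plus two π bonds) has steric number 2: sp.
C3: 3 σ bonds, plus one π bond — 3 electron domains, sp2.
C4: 4 σ bonds; 4 regions of electron density → sp3.
C5 (4 σ bonds) has steric number 4: sp3.
C6: 3 σ bonds, plus one π bond; 3 regions of electron density → sp2.
C7 (3 σ bonds, plus one π bond) has steric number 3: sp2.
C8: 4 σ bonds; 4 regions of electron density → sp3.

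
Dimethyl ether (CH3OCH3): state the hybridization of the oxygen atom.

sp3

Two σ bonds + two lone pairs = steric number 4 → sp3.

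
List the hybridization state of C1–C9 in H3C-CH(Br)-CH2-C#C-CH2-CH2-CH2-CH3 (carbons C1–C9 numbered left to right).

C1: 4 σ bonds — 4 electron domains, sp3.
C2: 4 σ bonds — 4 electron domains, sp3.
C3: 4 σ bonds — 4 electron domains, sp3.
C4 is sp: 2 σ bonds, plus two π bonds, 2 electron-density regions.
C5 has 2 σ bonds, plus two π bonds: steric number 2 → sp.
C6 — 4 σ bonds. Steric number 4, so sp3.
C7: 4 σ bonds; 4 regions of electron density → sp3.
C8: 4 σ bonds — 4 electron domains, sp3.
C9 (4 σ bonds) has steric number 4: sp3.

C1 sp3, C2 sp3, C3 sp3, C4 sp, C5 sp, C6 sp3, C7 sp3, C8 sp3, C9 sp3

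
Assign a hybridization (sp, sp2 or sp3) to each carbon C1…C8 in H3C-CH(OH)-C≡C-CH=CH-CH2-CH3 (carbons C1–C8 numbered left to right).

C1 sp3, C2 sp3, C3 sp, C4 sp, C5 sp2, C6 sp2, C7 sp3, C8 sp3

C1 — 4 σ bonds. Steric number 4, so sp3.
C2 — 4 σ bonds. Steric number 4, so sp3.
C3 has 2 σ bonds, plus two π bonds: steric number 2 → sp.
C4 (2 σ bonds, plus two π bonds) has steric number 2: sp.
C5 has 3 σ bonds, plus one π bond: steric number 3 → sp2.
C6 carries 3 σ bonds, plus one π bond, giving a steric number of 3, so it is sp2.
C7: 4 σ bonds — 4 electron domains, sp3.
C8 — 4 σ bonds. Steric number 4, so sp3.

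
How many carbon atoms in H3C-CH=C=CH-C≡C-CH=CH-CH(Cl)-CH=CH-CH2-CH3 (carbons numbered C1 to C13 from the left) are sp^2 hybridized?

6

C1: sp3
C2: sp2 ✓
C3: sp
C4: sp2 ✓
C5: sp
C6: sp
C7: sp2 ✓
C8: sp2 ✓
C9: sp3
C10: sp2 ✓
C11: sp2 ✓
C12: sp3
C13: sp3
C2, C4, C7, C8, C10, C11 → 6 sp2 carbons.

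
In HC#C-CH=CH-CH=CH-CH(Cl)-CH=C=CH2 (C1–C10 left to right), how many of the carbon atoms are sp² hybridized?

C1: sp
C2: sp
C3: sp2 ✓
C4: sp2 ✓
C5: sp2 ✓
C6: sp2 ✓
C7: sp3
C8: sp2 ✓
C9: sp
C10: sp2 ✓
C3, C4, C5, C6, C8, C10 → 6 sp2 carbons.

6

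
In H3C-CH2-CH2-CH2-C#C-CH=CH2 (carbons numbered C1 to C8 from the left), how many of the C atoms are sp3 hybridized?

C1: sp3 ✓
C2: sp3 ✓
C3: sp3 ✓
C4: sp3 ✓
C5: sp
C6: sp
C7: sp2
C8: sp2
C1, C2, C3, C4 → 4 sp3 carbons.

4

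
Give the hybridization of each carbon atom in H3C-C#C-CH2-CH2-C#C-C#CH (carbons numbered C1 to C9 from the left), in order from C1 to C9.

C1 has 4 σ bonds: steric number 4 → sp3.
C2: 2 σ bonds, plus two π bonds — 2 electron domains, sp.
C3: 2 σ bonds, plus two π bonds — 2 electron domains, sp.
C4 — 4 σ bonds. Steric number 4, so sp3.
C5 has 4 σ bonds: steric number 4 → sp3.
C6 carries 2 σ bonds, plus two π bonds, giving a steric number of 2, so it is sp.
C7 has 2 σ bonds, plus two π bonds: steric number 2 → sp.
C8: 2 σ bonds, plus two π bonds; 2 regions of electron density → sp.
C9 has 2 σ bonds, plus two π bonds: steric number 2 → sp.

C1 sp3, C2 sp, C3 sp, C4 sp3, C5 sp3, C6 sp, C7 sp, C8 sp, C9 sp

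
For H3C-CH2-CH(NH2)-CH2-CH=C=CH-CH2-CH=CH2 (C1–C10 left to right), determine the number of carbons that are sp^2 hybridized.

C1: sp3
C2: sp3
C3: sp3
C4: sp3
C5: sp2 ✓
C6: sp
C7: sp2 ✓
C8: sp3
C9: sp2 ✓
C10: sp2 ✓
C5, C7, C9, C10 → 4 sp2 carbons.

4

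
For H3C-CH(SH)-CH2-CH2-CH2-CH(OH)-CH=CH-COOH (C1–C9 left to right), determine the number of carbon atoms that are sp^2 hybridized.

3

C1: sp3
C2: sp3
C3: sp3
C4: sp3
C5: sp3
C6: sp3
C7: sp2 ✓
C8: sp2 ✓
C9: sp2 ✓
C7, C8, C9 → 3 sp2 carbons.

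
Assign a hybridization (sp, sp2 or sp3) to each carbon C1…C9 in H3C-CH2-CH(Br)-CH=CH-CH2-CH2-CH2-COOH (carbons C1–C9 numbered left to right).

C1 — 4 σ bonds. Steric number 4, so sp3.
C2 (4 σ bonds) has steric number 4: sp3.
C3 has 4 σ bonds: steric number 4 → sp3.
C4 carries 3 σ bonds, plus one π bond, giving a steric number of 3, so it is sp2.
C5 (3 σ bonds, plus one π bond) has steric number 3: sp2.
C6 — 4 σ bonds. Steric number 4, so sp3.
C7 — 4 σ bonds. Steric number 4, so sp3.
C8: 4 σ bonds; 4 regions of electron density → sp3.
C9 is sp2: 3 σ bonds, plus one π bond, 3 electron-density regions.

C1 sp3, C2 sp3, C3 sp3, C4 sp2, C5 sp2, C6 sp3, C7 sp3, C8 sp3, C9 sp2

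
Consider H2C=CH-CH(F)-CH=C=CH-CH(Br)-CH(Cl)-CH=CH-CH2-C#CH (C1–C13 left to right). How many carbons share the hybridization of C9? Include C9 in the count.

C9 is sp2 (one π bond).
C1: sp2 ✓
C2: sp2 ✓
C3: sp3
C4: sp2 ✓
C5: sp
C6: sp2 ✓
C7: sp3
C8: sp3
C9: sp2 ✓
C10: sp2 ✓
C11: sp3
C12: sp
C13: sp
6 carbons are sp2.

6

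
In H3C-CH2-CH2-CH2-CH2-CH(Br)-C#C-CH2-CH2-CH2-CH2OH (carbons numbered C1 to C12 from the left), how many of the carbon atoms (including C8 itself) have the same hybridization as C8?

C8 is sp (two π bonds).
C1: sp3
C2: sp3
C3: sp3
C4: sp3
C5: sp3
C6: sp3
C7: sp ✓
C8: sp ✓
C9: sp3
C10: sp3
C11: sp3
C12: sp3
2 carbons are sp.

2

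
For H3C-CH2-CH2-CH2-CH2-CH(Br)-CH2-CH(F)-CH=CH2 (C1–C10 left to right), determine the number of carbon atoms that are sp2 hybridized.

C1: sp3
C2: sp3
C3: sp3
C4: sp3
C5: sp3
C6: sp3
C7: sp3
C8: sp3
C9: sp2 ✓
C10: sp2 ✓
C9, C10 → 2 sp2 carbons.

2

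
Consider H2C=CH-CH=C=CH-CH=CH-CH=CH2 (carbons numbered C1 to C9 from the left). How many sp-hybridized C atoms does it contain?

1

C1: sp2
C2: sp2
C3: sp2
C4: sp ✓
C5: sp2
C6: sp2
C7: sp2
C8: sp2
C9: sp2
C4 → 1 sp carbon.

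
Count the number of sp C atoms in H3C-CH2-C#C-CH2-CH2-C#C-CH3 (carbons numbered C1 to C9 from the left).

C1: sp3
C2: sp3
C3: sp ✓
C4: sp ✓
C5: sp3
C6: sp3
C7: sp ✓
C8: sp ✓
C9: sp3
C3, C4, C7, C8 → 4 sp carbons.

4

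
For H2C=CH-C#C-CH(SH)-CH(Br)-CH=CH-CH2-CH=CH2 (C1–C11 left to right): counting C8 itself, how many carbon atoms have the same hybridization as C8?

6

C8 is sp2 (one π bond).
C1: sp2 ✓
C2: sp2 ✓
C3: sp
C4: sp
C5: sp3
C6: sp3
C7: sp2 ✓
C8: sp2 ✓
C9: sp3
C10: sp2 ✓
C11: sp2 ✓
6 carbons are sp2.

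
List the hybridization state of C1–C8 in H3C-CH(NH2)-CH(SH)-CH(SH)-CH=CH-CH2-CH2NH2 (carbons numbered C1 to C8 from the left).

C1 is sp3: 4 σ bonds, 4 electron-density regions.
C2: 4 σ bonds — 4 electron domains, sp3.
C3 is sp3: 4 σ bonds, 4 electron-density regions.
C4 has 4 σ bonds: steric number 4 → sp3.
C5 is sp2: 3 σ bonds, plus one π bond, 3 electron-density regions.
C6: 3 σ bonds, plus one π bond; 3 regions of electron density → sp2.
C7: 4 σ bonds; 4 regions of electron density → sp3.
C8: 4 σ bonds; 4 regions of electron density → sp3.

C1 sp3, C2 sp3, C3 sp3, C4 sp3, C5 sp2, C6 sp2, C7 sp3, C8 sp3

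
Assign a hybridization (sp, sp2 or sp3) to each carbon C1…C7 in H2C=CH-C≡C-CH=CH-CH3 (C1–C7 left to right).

C1 sp2, C2 sp2, C3 sp, C4 sp, C5 sp2, C6 sp2, C7 sp3

C1 — 3 σ bonds, plus one π bond. Steric number 3, so sp2.
C2 carries 3 σ bonds, plus one π bond, giving a steric number of 3, so it is sp2.
C3 — 2 σ bonds, plus two π bonds. Steric number 2, so sp.
C4 carries 2 σ bonds, plus two π bonds, giving a steric number of 2, so it is sp.
C5: 3 σ bonds, plus one π bond — 3 electron domains, sp2.
C6 — 3 σ bonds, plus one π bond. Steric number 3, so sp2.
C7: 4 σ bonds — 4 electron domains, sp3.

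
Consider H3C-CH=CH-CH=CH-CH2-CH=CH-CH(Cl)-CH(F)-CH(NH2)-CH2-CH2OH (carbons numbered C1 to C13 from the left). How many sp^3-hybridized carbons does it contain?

7

C1: sp3 ✓
C2: sp2
C3: sp2
C4: sp2
C5: sp2
C6: sp3 ✓
C7: sp2
C8: sp2
C9: sp3 ✓
C10: sp3 ✓
C11: sp3 ✓
C12: sp3 ✓
C13: sp3 ✓
C1, C6, C9, C10, C11, C12, C13 → 7 sp3 carbons.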